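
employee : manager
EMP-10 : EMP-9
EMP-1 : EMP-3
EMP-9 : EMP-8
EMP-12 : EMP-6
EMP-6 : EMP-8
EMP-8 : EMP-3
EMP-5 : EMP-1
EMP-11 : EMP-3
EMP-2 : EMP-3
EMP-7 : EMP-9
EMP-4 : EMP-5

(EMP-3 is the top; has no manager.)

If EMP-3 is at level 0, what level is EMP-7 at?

3

Chain from EMP-7 up to EMP-3: EMP-7 → EMP-9 → EMP-8 → EMP-3. That is 3 steps up, so EMP-7 is 3 levels below EMP-3.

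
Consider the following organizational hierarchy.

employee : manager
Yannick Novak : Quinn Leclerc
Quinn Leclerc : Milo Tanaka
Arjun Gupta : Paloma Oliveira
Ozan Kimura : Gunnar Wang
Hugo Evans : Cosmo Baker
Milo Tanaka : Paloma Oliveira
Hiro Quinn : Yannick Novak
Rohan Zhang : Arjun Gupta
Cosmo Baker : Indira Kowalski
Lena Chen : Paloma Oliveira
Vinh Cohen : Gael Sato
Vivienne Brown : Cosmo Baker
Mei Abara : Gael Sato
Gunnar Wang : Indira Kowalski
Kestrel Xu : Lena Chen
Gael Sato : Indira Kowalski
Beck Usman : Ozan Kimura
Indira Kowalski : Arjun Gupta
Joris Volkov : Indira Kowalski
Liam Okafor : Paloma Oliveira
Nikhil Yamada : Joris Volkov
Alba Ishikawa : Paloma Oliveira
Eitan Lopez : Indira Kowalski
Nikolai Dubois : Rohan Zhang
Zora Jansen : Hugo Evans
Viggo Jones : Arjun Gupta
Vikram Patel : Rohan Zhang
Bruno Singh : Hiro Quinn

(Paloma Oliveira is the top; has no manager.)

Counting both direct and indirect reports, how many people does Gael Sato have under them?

Gael Sato directly manages Mei Abara, Vinh Cohen. Mei Abara has no reports. Vinh Cohen has no reports. So Gael Sato's organization is 2 direct reports plus everyone under them: 1 + 1 = 2.

2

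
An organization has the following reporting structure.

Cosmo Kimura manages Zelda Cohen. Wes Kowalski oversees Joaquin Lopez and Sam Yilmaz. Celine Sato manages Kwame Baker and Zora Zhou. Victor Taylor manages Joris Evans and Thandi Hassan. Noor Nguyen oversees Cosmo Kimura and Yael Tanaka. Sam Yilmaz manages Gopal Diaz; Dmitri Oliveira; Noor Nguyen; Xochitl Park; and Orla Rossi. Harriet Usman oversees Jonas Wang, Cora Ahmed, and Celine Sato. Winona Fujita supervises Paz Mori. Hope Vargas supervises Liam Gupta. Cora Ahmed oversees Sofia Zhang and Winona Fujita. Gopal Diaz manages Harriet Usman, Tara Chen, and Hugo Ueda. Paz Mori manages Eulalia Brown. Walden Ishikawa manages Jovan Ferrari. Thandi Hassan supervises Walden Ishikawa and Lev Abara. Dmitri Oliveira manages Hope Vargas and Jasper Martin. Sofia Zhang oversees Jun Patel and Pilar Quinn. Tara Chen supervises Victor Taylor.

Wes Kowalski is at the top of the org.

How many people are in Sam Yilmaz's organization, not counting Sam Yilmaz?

31

Sam Yilmaz directly manages Gopal Diaz, Dmitri Oliveira, Noor Nguyen, Xochitl Park, Orla Rossi. Under Gopal Diaz: Hugo Ueda, Tara Chen, Victor Taylor, Joris Evans, Thandi Hassan, Lev Abara, Walden Ishikawa, Jovan Ferrari, Harriet Usman, Jonas Wang, Celine Sato, Kwame Baker, Zora Zhou, Cora Ahmed, Winona Fujita, Paz Mori, Eulalia Brown, Sofia Zhang, Pilar Quinn, Jun Patel (20). Under Dmitri Oliveira: Jasper Martin, Hope Vargas, Liam Gupta (3). Under Noor Nguyen: Yael Tanaka, Cosmo Kimura, Zelda Cohen (3). Xochitl Park has no reports. Orla Rossi has no reports. So Sam Yilmaz's organization is 5 direct reports plus everyone under them: 21 + 4 + 4 + 1 + 1 = 31.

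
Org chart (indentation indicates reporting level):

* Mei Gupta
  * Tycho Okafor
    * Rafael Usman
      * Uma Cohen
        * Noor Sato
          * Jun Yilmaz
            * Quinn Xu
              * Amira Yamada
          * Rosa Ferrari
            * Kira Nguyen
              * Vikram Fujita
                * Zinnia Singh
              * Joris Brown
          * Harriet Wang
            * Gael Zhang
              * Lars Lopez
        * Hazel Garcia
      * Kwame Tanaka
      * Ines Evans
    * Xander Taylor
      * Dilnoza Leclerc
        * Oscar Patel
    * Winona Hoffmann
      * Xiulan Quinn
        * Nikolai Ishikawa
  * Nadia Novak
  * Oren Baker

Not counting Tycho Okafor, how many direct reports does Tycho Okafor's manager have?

Tycho Okafor reports to Mei Gupta. Mei Gupta's other direct reports are Nadia Novak, Oren Baker — 2 peers.

2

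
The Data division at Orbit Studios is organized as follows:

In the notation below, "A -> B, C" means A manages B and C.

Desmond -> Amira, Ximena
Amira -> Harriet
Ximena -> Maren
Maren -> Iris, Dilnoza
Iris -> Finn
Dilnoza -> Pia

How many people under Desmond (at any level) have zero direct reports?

3

The people in Desmond's organization with no one reporting to them are Pia, Finn, Harriet. That is 3.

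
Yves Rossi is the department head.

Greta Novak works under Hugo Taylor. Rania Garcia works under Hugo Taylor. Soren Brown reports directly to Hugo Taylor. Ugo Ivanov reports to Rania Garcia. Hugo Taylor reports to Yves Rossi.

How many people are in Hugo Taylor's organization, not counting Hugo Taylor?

Hugo Taylor directly manages Greta Novak, Rania Garcia, Soren Brown. Greta Novak has no reports. Under Rania Garcia: Ugo Ivanov (1). Soren Brown has no reports. So Hugo Taylor's organization is 3 direct reports plus everyone under them: 1 + 2 + 1 = 4.

4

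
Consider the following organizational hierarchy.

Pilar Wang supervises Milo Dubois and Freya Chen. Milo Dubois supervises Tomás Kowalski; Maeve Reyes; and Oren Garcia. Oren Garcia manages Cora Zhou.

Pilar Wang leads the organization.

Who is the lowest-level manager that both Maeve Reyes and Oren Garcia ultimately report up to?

Maeve Reyes's chain of managers is Milo Dubois, Pilar Wang. Oren Garcia's chain of managers is Milo Dubois, Pilar Wang. The first manager that appears in both chains is Milo Dubois.

Milo Dubois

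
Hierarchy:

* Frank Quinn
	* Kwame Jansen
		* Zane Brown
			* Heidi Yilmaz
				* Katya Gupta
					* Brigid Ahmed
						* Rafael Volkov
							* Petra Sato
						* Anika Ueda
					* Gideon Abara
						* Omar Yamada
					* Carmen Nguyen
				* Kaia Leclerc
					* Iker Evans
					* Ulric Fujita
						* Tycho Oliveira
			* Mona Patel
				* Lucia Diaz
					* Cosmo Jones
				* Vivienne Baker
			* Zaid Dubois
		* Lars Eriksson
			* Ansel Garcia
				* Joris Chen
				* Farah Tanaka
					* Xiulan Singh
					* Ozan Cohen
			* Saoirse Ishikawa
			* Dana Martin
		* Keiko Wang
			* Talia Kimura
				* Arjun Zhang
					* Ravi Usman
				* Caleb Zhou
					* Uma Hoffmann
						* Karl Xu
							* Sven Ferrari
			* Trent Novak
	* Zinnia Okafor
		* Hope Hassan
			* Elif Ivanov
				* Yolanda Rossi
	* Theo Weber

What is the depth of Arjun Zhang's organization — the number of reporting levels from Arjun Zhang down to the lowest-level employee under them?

1

The longest chain under Arjun Zhang runs Arjun Zhang → Ravi Usman, which is 1 level below Arjun Zhang.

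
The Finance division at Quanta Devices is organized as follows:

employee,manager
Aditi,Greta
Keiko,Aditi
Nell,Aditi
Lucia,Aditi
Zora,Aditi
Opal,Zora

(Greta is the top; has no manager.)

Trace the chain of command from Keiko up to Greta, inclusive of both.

Keiko reports to Aditi. Aditi reports to Greta. Greta is at the top.

Keiko -> Aditi -> Greta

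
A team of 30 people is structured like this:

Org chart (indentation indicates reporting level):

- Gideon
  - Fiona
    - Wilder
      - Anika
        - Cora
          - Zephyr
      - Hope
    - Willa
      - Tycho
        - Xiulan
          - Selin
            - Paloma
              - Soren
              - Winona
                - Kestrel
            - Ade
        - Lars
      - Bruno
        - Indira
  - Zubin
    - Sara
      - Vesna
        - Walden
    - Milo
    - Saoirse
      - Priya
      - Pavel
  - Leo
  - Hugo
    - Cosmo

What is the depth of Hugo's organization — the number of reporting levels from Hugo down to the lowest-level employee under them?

The longest chain under Hugo runs Hugo → Cosmo, which is 1 level below Hugo.

1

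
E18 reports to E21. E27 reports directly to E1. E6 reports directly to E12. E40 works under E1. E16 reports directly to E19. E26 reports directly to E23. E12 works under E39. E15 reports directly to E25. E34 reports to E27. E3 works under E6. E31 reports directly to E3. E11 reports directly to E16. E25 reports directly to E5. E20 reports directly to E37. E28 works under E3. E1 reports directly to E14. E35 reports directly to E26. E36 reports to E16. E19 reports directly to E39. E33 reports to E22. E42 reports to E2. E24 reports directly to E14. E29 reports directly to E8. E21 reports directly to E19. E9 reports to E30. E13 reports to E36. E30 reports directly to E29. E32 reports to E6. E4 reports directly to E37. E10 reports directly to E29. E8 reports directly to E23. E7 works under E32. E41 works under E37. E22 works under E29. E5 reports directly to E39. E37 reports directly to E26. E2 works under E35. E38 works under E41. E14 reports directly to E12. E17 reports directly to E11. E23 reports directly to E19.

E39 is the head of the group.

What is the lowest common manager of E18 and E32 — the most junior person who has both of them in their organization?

E39

E18's chain of managers is E21, E19, E39. E32's chain of managers is E6, E12, E39. The first manager that appears in both chains is E39.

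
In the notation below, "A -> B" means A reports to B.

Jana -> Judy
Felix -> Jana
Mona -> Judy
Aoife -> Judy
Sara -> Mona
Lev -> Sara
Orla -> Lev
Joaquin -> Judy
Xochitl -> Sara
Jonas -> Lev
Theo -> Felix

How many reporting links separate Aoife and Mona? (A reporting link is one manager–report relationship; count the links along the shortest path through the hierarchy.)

2

Aoife is 1 level below Judy, and Mona is 1 level below Judy (their lowest common manager). The shortest path runs up from Aoife to Judy and back down to Mona: 1 + 1 = 2 links.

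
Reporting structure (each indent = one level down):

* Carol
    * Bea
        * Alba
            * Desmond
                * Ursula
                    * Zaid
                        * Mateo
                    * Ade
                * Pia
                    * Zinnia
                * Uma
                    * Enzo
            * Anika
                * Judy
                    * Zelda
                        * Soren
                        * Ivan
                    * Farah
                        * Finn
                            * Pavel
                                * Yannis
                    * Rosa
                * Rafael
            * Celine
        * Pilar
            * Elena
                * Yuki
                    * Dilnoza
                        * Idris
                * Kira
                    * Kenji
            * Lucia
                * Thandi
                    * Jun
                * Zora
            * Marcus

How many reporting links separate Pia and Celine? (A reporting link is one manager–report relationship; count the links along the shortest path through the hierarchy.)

Pia is 2 levels below Alba, and Celine is 1 level below Alba (their lowest common manager). The shortest path runs up from Pia to Alba and back down to Celine: 2 + 1 = 3 links.

3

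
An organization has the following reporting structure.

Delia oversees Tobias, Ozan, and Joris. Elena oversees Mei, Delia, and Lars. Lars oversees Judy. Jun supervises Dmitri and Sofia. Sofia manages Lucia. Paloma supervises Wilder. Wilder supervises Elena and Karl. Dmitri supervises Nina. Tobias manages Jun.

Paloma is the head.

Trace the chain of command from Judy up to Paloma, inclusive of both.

Judy -> Lars -> Elena -> Wilder -> Paloma

Judy reports to Lars. Lars reports to Elena. Elena reports to Wilder. Wilder reports to Paloma. Paloma is at the top.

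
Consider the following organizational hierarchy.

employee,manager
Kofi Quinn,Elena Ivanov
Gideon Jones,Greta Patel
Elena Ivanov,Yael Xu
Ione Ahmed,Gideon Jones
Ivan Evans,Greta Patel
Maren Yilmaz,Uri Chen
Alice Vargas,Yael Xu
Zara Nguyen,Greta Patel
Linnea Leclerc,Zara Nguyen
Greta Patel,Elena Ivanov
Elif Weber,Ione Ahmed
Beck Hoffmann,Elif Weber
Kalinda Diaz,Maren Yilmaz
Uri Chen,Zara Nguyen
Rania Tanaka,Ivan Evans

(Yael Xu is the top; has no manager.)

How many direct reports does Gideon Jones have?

1

Gideon Jones directly manages Ione Ahmed. That is 1 direct report.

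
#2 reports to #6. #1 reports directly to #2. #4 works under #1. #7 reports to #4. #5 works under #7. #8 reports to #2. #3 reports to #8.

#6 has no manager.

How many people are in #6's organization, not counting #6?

7

#6 directly manages #2. Under #2: #8, #3, #1, #4, #7, #5 (6). That's 7 in total.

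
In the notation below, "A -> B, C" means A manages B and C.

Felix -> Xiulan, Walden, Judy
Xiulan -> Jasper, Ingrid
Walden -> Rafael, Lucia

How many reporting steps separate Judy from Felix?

1

Chain from Judy up to Felix: Judy → Felix. That is 1 step up, so Judy is 1 level below Felix.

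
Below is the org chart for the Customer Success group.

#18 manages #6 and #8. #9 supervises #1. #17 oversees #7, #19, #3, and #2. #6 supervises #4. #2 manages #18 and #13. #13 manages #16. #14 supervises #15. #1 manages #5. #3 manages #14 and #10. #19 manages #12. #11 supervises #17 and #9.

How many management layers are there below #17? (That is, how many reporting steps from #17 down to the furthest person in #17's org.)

The longest chain under #17 runs #17 → #2 → #18 → #6 → #4, which is 4 levels below #17.

4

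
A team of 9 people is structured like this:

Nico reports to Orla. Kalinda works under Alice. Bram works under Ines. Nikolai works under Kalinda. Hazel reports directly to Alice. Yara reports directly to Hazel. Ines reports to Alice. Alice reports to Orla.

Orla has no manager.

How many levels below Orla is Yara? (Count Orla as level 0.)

Chain from Yara up to Orla: Yara → Hazel → Alice → Orla. That is 3 steps up, so Yara is 3 levels below Orla.

3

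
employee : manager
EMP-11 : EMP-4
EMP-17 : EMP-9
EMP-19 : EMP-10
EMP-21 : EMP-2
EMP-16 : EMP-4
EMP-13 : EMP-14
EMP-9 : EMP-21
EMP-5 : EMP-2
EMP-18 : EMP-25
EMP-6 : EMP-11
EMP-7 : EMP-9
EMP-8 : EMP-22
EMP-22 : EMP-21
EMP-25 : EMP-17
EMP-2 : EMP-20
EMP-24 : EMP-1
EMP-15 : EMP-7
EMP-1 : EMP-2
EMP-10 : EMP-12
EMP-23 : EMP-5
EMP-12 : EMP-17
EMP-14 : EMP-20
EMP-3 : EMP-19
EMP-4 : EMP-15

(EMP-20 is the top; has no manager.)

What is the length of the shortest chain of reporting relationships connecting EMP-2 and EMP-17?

3

EMP-17 is in EMP-2's organization: the chain from EMP-17 up to EMP-2 is EMP-17 → EMP-9 → EMP-21 → EMP-2, which is 3 links.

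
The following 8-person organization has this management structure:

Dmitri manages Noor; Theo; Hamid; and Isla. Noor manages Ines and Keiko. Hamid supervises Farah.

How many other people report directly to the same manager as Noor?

3

Noor reports to Dmitri. Dmitri's other direct reports are Isla, Hamid, Theo — 3 peers.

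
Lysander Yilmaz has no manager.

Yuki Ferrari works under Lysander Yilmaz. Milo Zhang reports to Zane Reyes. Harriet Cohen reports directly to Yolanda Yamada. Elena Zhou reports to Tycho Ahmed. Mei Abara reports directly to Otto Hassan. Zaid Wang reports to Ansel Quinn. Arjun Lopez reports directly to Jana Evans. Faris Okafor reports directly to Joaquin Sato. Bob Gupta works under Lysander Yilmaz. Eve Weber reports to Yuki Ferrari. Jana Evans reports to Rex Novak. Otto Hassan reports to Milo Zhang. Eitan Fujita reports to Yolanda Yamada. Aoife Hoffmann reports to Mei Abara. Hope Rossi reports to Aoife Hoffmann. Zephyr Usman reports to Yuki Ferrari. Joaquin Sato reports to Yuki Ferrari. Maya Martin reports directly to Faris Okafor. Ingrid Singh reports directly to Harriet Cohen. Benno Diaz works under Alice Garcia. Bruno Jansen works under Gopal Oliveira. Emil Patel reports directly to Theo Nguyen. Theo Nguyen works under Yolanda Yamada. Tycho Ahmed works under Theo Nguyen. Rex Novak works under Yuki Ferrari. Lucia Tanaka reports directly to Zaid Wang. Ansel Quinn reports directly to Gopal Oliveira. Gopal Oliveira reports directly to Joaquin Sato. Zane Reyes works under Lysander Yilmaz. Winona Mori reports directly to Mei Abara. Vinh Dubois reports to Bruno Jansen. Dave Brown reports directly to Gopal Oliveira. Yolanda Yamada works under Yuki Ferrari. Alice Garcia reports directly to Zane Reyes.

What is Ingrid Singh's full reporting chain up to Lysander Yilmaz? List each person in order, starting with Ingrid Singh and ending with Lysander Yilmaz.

Ingrid Singh -> Harriet Cohen -> Yolanda Yamada -> Yuki Ferrari -> Lysander Yilmaz

Ingrid Singh reports to Harriet Cohen. Harriet Cohen reports to Yolanda Yamada. Yolanda Yamada reports to Yuki Ferrari. Yuki Ferrari reports to Lysander Yilmaz. Lysander Yilmaz is at the top.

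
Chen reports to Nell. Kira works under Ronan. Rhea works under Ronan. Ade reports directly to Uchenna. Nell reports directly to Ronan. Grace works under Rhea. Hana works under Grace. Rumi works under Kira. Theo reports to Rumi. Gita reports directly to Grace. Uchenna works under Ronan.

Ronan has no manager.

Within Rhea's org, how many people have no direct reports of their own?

2

The people in Rhea's organization with no one reporting to them are Gita, Hana. That is 2.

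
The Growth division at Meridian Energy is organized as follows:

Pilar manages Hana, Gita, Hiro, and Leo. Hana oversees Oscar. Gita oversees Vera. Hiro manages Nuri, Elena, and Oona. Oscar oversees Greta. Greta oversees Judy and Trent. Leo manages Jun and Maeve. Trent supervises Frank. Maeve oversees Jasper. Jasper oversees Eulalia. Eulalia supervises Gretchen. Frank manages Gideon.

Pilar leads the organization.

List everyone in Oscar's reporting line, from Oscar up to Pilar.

Oscar -> Hana -> Pilar

Oscar reports to Hana. Hana reports to Pilar. Pilar is at the top.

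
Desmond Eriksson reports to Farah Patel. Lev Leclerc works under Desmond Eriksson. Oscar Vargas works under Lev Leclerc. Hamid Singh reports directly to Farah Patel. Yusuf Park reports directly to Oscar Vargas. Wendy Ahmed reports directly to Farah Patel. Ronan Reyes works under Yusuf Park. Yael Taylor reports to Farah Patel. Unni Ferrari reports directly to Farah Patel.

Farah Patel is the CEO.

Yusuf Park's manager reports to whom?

Lev Leclerc

Yusuf Park reports to Oscar Vargas, and Oscar Vargas reports to Lev Leclerc. So Yusuf Park's skip-level manager is Lev Leclerc.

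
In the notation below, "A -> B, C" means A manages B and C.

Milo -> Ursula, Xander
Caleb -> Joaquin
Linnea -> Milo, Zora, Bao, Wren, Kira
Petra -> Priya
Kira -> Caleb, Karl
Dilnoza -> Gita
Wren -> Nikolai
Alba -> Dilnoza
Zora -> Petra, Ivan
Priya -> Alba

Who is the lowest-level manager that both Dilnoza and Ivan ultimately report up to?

Dilnoza's chain of managers is Alba, Priya, Petra, Zora, Linnea. Ivan's chain of managers is Zora, Linnea. The first manager that appears in both chains is Zora.

Zora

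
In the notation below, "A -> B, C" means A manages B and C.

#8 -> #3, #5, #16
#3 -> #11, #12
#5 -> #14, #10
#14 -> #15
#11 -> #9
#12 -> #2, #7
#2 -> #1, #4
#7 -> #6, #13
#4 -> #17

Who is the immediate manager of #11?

#3

#11 reports directly to #3.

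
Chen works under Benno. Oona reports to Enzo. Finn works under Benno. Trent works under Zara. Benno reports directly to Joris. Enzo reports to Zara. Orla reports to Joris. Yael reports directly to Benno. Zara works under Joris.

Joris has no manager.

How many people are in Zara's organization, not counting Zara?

3

Zara directly manages Enzo, Trent. Under Enzo: Oona (1). Trent has no reports. So Zara's organization is 2 direct reports plus everyone under them: 2 + 1 = 3.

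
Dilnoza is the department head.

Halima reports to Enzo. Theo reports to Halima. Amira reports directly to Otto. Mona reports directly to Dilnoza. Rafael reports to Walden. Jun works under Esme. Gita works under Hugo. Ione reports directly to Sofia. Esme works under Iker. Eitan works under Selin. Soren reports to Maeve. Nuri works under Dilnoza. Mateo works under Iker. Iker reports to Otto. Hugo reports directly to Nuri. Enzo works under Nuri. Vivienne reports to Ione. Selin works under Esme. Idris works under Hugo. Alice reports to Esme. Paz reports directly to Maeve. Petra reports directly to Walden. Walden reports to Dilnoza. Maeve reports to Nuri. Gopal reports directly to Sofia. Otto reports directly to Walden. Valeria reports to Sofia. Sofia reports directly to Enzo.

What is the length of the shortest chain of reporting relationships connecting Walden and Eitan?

5

Eitan is in Walden's organization: the chain from Eitan up to Walden is Eitan → Selin → Esme → Iker → Otto → Walden, which is 5 links.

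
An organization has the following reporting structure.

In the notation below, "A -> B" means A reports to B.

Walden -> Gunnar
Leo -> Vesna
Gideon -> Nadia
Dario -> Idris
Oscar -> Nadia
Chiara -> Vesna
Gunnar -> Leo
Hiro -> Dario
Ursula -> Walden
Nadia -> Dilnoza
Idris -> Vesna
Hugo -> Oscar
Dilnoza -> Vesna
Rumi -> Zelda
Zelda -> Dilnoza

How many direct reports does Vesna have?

Vesna directly manages Dilnoza, Leo, Idris, Chiara. That is 4 direct reports.

4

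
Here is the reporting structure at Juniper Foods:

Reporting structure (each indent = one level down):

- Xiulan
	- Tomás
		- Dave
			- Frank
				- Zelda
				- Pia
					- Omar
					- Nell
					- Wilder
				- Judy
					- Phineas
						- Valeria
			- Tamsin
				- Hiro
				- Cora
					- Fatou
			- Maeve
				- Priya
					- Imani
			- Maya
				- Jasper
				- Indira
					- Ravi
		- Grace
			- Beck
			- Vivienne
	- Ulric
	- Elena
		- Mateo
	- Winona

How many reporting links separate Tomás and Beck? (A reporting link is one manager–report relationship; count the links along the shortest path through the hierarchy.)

Beck is in Tomás's organization: the chain from Beck up to Tomás is Beck → Grace → Tomás, which is 2 links.

2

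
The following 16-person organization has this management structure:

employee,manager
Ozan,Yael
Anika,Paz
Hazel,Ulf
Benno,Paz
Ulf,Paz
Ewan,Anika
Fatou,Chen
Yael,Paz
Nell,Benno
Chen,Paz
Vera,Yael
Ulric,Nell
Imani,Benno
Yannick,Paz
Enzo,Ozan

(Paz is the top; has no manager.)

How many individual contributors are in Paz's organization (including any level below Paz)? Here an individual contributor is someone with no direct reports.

8

The people in Paz's organization with no one reporting to them are Yannick, Ulric, Imani, Ewan, Hazel, Fatou, Enzo, Vera. That is 8.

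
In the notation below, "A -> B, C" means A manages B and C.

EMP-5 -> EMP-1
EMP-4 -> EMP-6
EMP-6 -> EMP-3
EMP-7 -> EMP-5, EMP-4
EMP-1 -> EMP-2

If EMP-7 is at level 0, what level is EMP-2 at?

3

Chain from EMP-2 up to EMP-7: EMP-2 → EMP-1 → EMP-5 → EMP-7. That is 3 steps up, so EMP-2 is 3 levels below EMP-7.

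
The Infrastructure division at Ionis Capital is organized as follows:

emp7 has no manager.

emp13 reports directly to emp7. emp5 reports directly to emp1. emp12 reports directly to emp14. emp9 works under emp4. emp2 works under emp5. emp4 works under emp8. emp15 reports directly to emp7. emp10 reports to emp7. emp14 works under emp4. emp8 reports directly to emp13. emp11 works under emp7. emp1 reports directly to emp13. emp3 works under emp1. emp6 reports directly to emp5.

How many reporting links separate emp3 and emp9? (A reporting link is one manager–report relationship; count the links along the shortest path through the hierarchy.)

5

emp3 is 2 levels below emp13, and emp9 is 3 levels below emp13 (their lowest common manager). The shortest path runs up from emp3 to emp13 and back down to emp9: 2 + 3 = 5 links.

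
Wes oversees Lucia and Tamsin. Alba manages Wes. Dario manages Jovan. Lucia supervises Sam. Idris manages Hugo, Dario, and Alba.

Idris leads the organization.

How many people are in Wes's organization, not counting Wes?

3

Wes directly manages Lucia, Tamsin. Under Lucia: Sam (1). Tamsin has no reports. So Wes's organization is 2 direct reports plus everyone under them: 2 + 1 = 3.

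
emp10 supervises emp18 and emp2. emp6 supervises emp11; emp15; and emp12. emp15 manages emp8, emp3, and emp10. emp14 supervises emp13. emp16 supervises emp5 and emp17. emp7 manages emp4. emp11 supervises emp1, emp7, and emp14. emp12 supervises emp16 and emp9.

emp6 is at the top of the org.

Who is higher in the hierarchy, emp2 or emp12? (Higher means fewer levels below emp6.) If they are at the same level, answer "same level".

emp12

emp2 is 3 levels below emp6; emp12 is 1. emp12 is higher.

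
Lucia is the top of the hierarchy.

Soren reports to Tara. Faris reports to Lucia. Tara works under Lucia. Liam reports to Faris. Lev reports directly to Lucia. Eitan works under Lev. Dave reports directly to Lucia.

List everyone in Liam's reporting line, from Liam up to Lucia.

Liam -> Faris -> Lucia

Liam reports to Faris. Faris reports to Lucia. Lucia is at the top.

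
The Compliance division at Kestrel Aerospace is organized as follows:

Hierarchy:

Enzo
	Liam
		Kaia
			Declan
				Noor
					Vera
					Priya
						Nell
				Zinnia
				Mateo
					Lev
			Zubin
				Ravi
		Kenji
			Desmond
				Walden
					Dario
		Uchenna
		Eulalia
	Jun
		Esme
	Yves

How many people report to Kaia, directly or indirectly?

10

Kaia directly manages Declan, Zubin. Under Declan: Mateo, Lev, Zinnia, Noor, Priya, Nell, Vera (7). Under Zubin: Ravi (1). So Kaia's organization is 2 direct reports plus everyone under them: 8 + 2 = 10.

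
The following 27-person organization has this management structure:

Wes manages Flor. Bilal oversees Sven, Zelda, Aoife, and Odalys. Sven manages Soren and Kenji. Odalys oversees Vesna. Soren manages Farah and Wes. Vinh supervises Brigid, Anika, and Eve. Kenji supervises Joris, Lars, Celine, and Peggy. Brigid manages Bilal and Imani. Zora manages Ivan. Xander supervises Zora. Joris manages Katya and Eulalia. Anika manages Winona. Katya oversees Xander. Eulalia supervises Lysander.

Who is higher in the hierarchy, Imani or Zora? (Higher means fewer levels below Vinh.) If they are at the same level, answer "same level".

Imani

Imani is 2 levels below Vinh; Zora is 8. Imani is higher.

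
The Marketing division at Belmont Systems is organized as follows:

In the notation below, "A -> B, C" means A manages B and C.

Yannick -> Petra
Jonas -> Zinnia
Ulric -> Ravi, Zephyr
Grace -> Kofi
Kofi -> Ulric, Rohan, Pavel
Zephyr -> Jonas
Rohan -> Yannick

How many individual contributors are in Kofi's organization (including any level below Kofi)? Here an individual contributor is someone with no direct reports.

4

The people in Kofi's organization with no one reporting to them are Pavel, Petra, Zinnia, Ravi. That is 4.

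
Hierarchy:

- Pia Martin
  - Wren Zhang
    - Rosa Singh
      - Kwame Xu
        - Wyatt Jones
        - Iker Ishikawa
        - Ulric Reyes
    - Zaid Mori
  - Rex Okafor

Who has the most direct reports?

Direct-report counts: Pia Martin has 2; Wren Zhang has 2; Rosa Singh has 1; Kwame Xu has 3. The largest is 3, held by Kwame Xu.

Kwame Xu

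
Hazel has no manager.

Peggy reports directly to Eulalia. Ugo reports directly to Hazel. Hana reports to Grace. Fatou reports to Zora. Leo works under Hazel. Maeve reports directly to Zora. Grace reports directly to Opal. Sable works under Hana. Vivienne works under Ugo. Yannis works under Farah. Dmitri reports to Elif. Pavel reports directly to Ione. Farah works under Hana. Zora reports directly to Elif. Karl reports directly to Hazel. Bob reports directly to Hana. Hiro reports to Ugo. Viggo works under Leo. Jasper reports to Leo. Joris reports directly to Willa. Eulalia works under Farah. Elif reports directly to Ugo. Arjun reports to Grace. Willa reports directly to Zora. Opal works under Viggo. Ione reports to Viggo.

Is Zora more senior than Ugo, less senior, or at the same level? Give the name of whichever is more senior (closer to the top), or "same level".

Ugo

Zora is 3 levels below Hazel; Ugo is 1. Ugo is higher.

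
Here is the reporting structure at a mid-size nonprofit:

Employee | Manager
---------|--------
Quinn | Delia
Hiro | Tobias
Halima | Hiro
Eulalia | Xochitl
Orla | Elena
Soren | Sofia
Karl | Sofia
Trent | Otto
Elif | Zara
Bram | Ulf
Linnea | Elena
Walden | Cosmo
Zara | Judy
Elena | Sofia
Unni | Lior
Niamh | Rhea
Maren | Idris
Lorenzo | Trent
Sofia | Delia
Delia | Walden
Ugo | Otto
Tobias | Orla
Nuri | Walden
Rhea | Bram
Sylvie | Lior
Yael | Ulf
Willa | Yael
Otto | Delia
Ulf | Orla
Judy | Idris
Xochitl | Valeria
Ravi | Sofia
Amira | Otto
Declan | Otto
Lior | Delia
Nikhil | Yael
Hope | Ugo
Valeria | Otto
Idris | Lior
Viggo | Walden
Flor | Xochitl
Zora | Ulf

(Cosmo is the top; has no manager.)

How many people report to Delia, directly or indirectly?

38

Delia directly manages Lior, Sofia, Otto, Quinn. Under Lior: Idris, Maren, Judy, Zara, Elif, Sylvie, Unni (7). Under Sofia: Soren, Ravi, Elena, Orla, Tobias, Hiro, Halima, Ulf, Zora, Yael, Willa, Nikhil, Bram, Rhea, Niamh, Linnea, Karl (17). Under Otto: Ugo, Hope, Valeria, Xochitl, Eulalia, Flor, Declan, Amira, Trent, Lorenzo (10). Quinn has no reports. So Delia's organization is 4 direct reports plus everyone under them: 8 + 18 + 11 + 1 = 38.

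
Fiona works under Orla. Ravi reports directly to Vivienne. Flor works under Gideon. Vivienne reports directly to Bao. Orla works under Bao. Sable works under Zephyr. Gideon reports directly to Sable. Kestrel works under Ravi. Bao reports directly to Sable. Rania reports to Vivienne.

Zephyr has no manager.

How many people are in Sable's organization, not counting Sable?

Sable directly manages Gideon, Bao. Under Gideon: Flor (1). Under Bao: Vivienne, Rania, Ravi, Kestrel, Orla, Fiona (6). So Sable's organization is 2 direct reports plus everyone under them: 2 + 7 = 9.

9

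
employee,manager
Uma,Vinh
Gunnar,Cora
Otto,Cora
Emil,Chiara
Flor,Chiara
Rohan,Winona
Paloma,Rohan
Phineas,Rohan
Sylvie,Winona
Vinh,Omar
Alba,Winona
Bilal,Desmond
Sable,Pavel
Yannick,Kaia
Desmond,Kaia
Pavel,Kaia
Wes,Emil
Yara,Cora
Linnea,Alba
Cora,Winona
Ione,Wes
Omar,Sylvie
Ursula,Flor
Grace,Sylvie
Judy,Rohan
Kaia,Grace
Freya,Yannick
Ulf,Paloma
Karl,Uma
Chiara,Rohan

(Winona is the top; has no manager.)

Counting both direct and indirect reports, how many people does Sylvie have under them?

Sylvie directly manages Omar, Grace. Under Omar: Vinh, Uma, Karl (3). Under Grace: Kaia, Yannick, Freya, Desmond, Bilal, Pavel, Sable (7). So Sylvie's organization is 2 direct reports plus everyone under them: 4 + 8 = 12.

12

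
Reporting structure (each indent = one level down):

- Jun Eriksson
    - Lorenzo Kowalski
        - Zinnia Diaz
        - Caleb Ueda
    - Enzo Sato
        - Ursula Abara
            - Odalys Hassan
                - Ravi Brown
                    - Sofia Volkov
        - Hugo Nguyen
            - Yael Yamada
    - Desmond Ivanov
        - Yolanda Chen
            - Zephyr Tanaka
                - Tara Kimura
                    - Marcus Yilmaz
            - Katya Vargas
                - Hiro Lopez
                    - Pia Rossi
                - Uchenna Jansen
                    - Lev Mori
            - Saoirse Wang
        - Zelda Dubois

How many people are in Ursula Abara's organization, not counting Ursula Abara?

Ursula Abara directly manages Odalys Hassan. Under Odalys Hassan: Ravi Brown, Sofia Volkov (2). That's 3 in total.

3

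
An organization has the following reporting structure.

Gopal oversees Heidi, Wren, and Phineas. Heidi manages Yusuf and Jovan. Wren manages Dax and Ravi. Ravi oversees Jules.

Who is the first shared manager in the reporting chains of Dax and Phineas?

Gopal

Dax's chain of managers is Wren, Gopal. Phineas's chain of managers is Gopal. The first manager that appears in both chains is Gopal.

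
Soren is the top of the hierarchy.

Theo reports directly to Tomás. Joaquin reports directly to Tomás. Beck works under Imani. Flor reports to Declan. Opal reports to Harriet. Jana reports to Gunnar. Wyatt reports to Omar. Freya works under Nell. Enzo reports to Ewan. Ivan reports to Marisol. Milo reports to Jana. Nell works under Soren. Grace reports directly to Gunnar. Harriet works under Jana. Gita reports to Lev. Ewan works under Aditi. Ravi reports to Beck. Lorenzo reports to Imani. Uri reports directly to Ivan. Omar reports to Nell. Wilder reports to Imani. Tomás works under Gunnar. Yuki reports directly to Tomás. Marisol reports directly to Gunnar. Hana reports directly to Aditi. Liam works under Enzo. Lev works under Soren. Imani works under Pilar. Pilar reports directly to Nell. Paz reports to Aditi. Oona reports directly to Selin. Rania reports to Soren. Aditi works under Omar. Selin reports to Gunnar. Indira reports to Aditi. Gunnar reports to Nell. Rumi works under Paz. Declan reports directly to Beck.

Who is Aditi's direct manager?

Aditi reports directly to Omar.

Omar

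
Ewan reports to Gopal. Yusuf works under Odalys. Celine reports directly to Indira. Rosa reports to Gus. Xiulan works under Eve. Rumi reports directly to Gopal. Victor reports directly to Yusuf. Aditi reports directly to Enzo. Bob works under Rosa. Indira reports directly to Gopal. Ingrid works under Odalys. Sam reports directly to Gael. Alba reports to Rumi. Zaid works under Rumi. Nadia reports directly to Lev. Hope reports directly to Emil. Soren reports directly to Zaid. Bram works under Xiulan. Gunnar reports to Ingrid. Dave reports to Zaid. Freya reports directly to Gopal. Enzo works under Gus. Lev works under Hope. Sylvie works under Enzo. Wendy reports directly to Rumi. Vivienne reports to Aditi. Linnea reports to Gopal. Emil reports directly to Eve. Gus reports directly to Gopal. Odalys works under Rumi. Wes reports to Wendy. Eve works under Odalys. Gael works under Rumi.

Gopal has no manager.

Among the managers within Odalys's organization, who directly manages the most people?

Direct-report counts within Odalys's organization: Odalys has 3; Yusuf has 1; Ingrid has 1; Eve has 2; Xiulan has 1; Emil has 1; Hope has 1; Lev has 1. The largest is 3, held by Odalys.

Odalys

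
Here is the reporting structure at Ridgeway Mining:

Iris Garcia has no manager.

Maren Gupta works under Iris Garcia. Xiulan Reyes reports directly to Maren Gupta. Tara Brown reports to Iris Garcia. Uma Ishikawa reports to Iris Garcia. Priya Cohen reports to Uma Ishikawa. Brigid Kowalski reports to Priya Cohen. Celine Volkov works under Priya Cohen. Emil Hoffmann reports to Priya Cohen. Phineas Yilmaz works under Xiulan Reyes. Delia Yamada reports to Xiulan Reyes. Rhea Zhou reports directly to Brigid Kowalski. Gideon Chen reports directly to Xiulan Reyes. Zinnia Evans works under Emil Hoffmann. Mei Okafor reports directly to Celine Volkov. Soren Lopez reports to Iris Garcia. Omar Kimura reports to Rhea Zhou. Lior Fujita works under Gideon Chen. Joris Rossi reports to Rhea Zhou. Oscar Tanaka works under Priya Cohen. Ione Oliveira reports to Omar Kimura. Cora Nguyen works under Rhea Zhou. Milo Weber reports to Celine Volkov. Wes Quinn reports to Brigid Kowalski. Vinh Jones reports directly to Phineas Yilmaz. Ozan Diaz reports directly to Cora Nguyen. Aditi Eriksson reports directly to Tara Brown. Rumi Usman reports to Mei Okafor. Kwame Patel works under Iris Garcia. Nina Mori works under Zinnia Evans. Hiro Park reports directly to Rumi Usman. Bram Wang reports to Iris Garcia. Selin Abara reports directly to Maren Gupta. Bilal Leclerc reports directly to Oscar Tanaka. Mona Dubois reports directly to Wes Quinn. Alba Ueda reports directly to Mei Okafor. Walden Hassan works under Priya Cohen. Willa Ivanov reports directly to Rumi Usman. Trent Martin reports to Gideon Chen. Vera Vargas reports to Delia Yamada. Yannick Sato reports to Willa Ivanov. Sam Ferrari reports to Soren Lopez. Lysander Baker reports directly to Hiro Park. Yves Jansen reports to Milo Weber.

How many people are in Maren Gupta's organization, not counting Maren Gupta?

9

Maren Gupta directly manages Xiulan Reyes, Selin Abara. Under Xiulan Reyes: Gideon Chen, Trent Martin, Lior Fujita, Delia Yamada, Vera Vargas, Phineas Yilmaz, Vinh Jones (7). Selin Abara has no reports. So Maren Gupta's organization is 2 direct reports plus everyone under them: 8 + 1 = 9.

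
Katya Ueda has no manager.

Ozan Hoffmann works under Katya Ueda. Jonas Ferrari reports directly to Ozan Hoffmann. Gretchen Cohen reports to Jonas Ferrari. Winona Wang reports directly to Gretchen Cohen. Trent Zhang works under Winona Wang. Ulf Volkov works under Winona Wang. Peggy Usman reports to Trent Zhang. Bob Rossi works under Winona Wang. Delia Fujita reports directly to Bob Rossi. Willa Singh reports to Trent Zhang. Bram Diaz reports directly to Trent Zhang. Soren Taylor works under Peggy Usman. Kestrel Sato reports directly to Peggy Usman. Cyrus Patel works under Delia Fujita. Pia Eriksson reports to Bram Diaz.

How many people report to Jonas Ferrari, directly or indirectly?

13

Jonas Ferrari directly manages Gretchen Cohen. Under Gretchen Cohen: Winona Wang, Bob Rossi, Delia Fujita, Cyrus Patel, Ulf Volkov, Trent Zhang, Bram Diaz, Pia Eriksson, Willa Singh, Peggy Usman, Kestrel Sato, Soren Taylor (12). That's 13 in total.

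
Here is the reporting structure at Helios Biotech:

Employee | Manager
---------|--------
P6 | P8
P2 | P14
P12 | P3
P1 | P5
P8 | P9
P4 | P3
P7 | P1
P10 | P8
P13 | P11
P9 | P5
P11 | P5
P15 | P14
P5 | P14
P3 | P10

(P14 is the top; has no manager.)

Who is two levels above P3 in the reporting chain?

P3 reports to P10, and P10 reports to P8. So P3's skip-level manager is P8.

P8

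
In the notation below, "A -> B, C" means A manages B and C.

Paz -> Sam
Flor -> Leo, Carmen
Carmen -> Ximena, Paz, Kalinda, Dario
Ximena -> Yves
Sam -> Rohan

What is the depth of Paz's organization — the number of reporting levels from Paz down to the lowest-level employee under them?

2

The longest chain under Paz runs Paz → Sam → Rohan, which is 2 levels below Paz.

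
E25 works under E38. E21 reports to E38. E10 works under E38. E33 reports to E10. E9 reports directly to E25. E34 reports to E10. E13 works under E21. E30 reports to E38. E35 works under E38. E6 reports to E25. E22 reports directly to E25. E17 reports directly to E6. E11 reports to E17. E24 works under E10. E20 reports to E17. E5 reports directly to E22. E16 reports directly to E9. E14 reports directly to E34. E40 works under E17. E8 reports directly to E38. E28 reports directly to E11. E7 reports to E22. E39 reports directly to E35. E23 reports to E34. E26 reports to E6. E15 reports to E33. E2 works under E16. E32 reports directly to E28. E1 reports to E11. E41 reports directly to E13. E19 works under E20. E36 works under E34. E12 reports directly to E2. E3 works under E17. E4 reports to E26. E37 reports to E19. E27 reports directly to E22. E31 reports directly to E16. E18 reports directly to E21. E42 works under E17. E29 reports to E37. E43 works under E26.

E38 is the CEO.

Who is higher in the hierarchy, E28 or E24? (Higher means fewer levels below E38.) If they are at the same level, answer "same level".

E28 is 5 levels below E38; E24 is 2. E24 is higher.

E24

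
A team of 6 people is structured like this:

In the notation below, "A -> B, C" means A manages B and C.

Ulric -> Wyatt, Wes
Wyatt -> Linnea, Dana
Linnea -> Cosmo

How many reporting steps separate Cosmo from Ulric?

Chain from Cosmo up to Ulric: Cosmo → Linnea → Wyatt → Ulric. That is 3 steps up, so Cosmo is 3 levels below Ulric.

3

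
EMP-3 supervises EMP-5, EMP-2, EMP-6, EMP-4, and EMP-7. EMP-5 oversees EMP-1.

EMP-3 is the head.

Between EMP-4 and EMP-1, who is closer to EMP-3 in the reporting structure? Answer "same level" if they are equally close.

EMP-4

EMP-4 is 1 level below EMP-3; EMP-1 is 2. EMP-4 is higher.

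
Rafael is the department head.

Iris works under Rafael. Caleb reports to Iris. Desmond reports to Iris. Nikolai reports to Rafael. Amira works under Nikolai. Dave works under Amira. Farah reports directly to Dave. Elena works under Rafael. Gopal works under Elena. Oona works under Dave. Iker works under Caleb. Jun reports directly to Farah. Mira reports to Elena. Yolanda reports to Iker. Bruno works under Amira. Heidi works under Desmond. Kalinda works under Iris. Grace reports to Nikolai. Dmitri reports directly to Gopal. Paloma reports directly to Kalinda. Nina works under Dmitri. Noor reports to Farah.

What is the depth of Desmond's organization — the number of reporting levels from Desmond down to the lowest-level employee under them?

1

The longest chain under Desmond runs Desmond → Heidi, which is 1 level below Desmond.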